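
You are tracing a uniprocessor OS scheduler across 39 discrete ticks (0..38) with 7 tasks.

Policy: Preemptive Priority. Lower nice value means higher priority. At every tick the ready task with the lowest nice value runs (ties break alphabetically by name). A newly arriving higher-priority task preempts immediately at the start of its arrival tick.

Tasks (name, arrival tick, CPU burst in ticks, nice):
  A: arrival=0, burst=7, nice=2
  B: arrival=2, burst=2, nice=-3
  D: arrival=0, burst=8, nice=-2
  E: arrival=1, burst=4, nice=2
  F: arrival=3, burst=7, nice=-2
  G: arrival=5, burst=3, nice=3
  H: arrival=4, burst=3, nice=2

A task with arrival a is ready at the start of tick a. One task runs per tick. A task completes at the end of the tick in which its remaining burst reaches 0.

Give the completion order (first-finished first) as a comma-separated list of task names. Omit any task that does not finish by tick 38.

t=0: ready={A,D} → run D
t=1: ready={A,D,E} → run D
t=2: ready={A,B,D,E} → run B
t=3: ready={A,B,D,E,F} → run B
t=4: ready={A,D,E,F,H} → run D
t=5: ready={A,D,E,F,G,H} → run D
t=6: ready={A,D,E,F,G,H} → run D
t=7: ready={A,D,E,F,G,H} → run D
t=8: ready={A,D,E,F,G,H} → run D
t=9: ready={A,D,E,F,G,H} → run D
t=10: ready={A,E,F,G,H} → run F
t=11: ready={A,E,F,G,H} → run F
t=12: ready={A,E,F,G,H} → run F
t=13: ready={A,E,F,G,H} → run F
t=14: ready={A,E,F,G,H} → run F
t=15: ready={A,E,F,G,H} → run F
t=16: ready={A,E,F,G,H} → run F
t=17: ready={A,E,G,H} → run A
t=18: ready={A,E,G,H} → run A
t=19: ready={A,E,G,H} → run A
t=20: ready={A,E,G,H} → run A
t=21: ready={A,E,G,H} → run A
t=22: ready={A,E,G,H} → run A
t=23: ready={A,E,G,H} → run A
t=24: ready={E,G,H} → run E
t=25: ready={E,G,H} → run E
t=26: ready={E,G,H} → run E
t=27: ready={E,G,H} → run E
t=28: ready={G,H} → run H
t=29: ready={G,H} → run H
t=30: ready={G,H} → run H
t=31: ready={G} → run G
t=32: ready={G} → run G
t=33: ready={G} → run G
t=34: (idle)
t=35: (idle)
t=36: (idle)
t=37: (idle)
t=38: (idle)

completion order = B, D, F, A, E, H, G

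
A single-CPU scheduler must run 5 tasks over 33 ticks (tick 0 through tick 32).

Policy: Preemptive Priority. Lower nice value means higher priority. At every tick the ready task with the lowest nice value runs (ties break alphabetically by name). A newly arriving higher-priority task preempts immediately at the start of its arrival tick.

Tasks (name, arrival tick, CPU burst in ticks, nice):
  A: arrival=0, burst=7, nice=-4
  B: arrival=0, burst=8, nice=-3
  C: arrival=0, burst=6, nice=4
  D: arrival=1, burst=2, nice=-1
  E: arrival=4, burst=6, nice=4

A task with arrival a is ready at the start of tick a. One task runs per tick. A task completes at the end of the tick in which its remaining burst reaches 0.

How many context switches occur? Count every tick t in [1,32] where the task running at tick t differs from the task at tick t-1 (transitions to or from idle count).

context switches = 5

t=0: ready={A,B,C} → run A
t=1: ready={A,B,C,D} → run A
t=2: ready={A,B,C,D} → run A
t=3: ready={A,B,C,D} → run A
t=4: ready={A,B,C,D,E} → run A
t=5: ready={A,B,C,D,E} → run A
t=6: ready={A,B,C,D,E} → run A
t=7: ready={B,C,D,E} → run B
t=8: ready={B,C,D,E} → run B
t=9: ready={B,C,D,E} → run B
t=10: ready={B,C,D,E} → run B
t=11: ready={B,C,D,E} → run B
t=12: ready={B,C,D,E} → run B
t=13: ready={B,C,D,E} → run B
t=14: ready={B,C,D,E} → run B
t=15: ready={C,D,E} → run D
t=16: ready={C,D,E} → run D
t=17: ready={C,E} → run C
t=18: ready={C,E} → run C
t=19: ready={C,E} → run C
t=20: ready={C,E} → run C
t=21: ready={C,E} → run C
t=22: ready={C,E} → run C
t=23: ready={E} → run E
t=24: ready={E} → run E
t=25: ready={E} → run E
t=26: ready={E} → run E
t=27: ready={E} → run E
t=28: ready={E} → run E
t=29: (idle)
t=30: (idle)
t=31: (idle)
t=32: (idle)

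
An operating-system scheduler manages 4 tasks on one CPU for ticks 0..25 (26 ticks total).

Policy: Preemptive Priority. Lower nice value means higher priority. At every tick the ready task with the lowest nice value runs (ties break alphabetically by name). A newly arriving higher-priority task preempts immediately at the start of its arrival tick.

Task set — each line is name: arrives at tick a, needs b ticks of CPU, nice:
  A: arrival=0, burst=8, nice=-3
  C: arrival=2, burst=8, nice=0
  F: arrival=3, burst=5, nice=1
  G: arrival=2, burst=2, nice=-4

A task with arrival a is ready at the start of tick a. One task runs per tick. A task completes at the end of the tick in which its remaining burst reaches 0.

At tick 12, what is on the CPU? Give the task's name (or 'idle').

t=0: ready={A} → run A
t=1: ready={A} → run A
t=2: ready={A,C,G} → run G
t=3: ready={A,C,F,G} → run G
t=4: ready={A,C,F} → run A
t=5: ready={A,C,F} → run A
t=6: ready={A,C,F} → run A
t=7: ready={A,C,F} → run A
t=8: ready={A,C,F} → run A
t=9: ready={A,C,F} → run A
t=10: ready={C,F} → run C
t=11: ready={C,F} → run C
t=12: ready={C,F} → run C
t=13: ready={C,F} → run C
t=14: ready={C,F} → run C
t=15: ready={C,F} → run C
t=16: ready={C,F} → run C
t=17: ready={C,F} → run C
t=18: ready={F} → run F
t=19: ready={F} → run F
t=20: ready={F} → run F
t=21: ready={F} → run F
t=22: ready={F} → run F
t=23: (idle)
t=24: (idle)
t=25: (idle)

running at tick 12 = C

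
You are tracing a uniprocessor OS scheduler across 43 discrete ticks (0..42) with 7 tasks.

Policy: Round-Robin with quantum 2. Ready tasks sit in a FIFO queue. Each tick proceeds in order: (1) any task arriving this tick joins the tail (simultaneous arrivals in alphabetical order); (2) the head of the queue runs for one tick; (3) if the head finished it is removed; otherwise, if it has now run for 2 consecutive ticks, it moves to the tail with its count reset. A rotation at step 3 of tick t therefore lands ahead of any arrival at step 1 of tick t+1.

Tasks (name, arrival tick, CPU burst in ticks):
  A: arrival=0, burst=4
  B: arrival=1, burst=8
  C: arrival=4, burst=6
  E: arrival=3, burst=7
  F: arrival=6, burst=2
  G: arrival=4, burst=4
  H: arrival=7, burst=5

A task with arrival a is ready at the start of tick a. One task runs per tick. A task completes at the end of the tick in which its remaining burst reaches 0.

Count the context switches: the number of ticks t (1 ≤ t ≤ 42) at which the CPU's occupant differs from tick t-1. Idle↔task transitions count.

t=0: queue=[A] q_used=0 → run A
t=1: queue=[A,B] q_used=1 → run A
t=2: queue=[B,A] q_used=0 → run B
t=3: queue=[B,A,E] q_used=1 → run B
t=4: queue=[A,E,B,C,G] q_used=0 → run A
t=5: queue=[A,E,B,C,G] q_used=1 → run A
t=6: queue=[E,B,C,G,F] q_used=0 → run E
t=7: queue=[E,B,C,G,F,H] q_used=1 → run E
t=8: queue=[B,C,G,F,H,E] q_used=0 → run B
t=9: queue=[B,C,G,F,H,E] q_used=1 → run B
t=10: queue=[C,G,F,H,E,B] q_used=0 → run C
t=11: queue=[C,G,F,H,E,B] q_used=1 → run C
t=12: queue=[G,F,H,E,B,C] q_used=0 → run G
t=13: queue=[G,F,H,E,B,C] q_used=1 → run G
t=14: queue=[F,H,E,B,C,G] q_used=0 → run F
t=15: queue=[F,H,E,B,C,G] q_used=1 → run F
t=16: queue=[H,E,B,C,G] q_used=0 → run H
t=17: queue=[H,E,B,C,G] q_used=1 → run H
t=18: queue=[E,B,C,G,H] q_used=0 → run E
t=19: queue=[E,B,C,G,H] q_used=1 → run E
t=20: queue=[B,C,G,H,E] q_used=0 → run B
t=21: queue=[B,C,G,H,E] q_used=1 → run B
t=22: queue=[C,G,H,E,B] q_used=0 → run C
t=23: queue=[C,G,H,E,B] q_used=1 → run C
t=24: queue=[G,H,E,B,C] q_used=0 → run G
t=25: queue=[G,H,E,B,C] q_used=1 → run G
t=26: queue=[H,E,B,C] q_used=0 → run H
t=27: queue=[H,E,B,C] q_used=1 → run H
t=28: queue=[E,B,C,H] q_used=0 → run E
t=29: queue=[E,B,C,H] q_used=1 → run E
t=30: queue=[B,C,H,E] q_used=0 → run B
t=31: queue=[B,C,H,E] q_used=1 → run B
t=32: queue=[C,H,E] q_used=0 → run C
t=33: queue=[C,H,E] q_used=1 → run C
t=34: queue=[H,E] q_used=0 → run H
t=35: queue=[E] q_used=0 → run E
t=36: (idle)
t=37: (idle)
t=38: (idle)
t=39: (idle)
t=40: (idle)
t=41: (idle)
t=42: (idle)

context switches = 19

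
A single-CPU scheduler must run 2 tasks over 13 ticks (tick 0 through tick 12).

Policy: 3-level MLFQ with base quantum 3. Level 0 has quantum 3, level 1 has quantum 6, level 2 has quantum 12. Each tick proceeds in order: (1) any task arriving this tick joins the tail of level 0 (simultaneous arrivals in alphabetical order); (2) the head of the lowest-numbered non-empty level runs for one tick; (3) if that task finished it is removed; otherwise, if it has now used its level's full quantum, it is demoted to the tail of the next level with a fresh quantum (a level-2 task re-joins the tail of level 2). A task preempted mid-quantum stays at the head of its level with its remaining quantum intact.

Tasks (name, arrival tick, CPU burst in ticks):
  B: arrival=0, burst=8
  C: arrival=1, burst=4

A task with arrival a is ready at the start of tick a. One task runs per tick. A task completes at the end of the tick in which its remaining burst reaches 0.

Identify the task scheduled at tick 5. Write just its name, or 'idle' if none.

t=0: L0/L1/L2 = B/-/- → run B
t=1: L0/L1/L2 = BC/-/- → run B
t=2: L0/L1/L2 = BC/-/- → run B
t=3: L0/L1/L2 = C/B/- → run C
t=4: L0/L1/L2 = C/B/- → run C
t=5: L0/L1/L2 = C/B/- → run C
t=6: L0/L1/L2 = -/BC/- → run B
t=7: L0/L1/L2 = -/BC/- → run B
t=8: L0/L1/L2 = -/BC/- → run B
t=9: L0/L1/L2 = -/BC/- → run B
t=10: L0/L1/L2 = -/BC/- → run B
t=11: L0/L1/L2 = -/C/- → run C
t=12: (idle)

running at tick 5 = C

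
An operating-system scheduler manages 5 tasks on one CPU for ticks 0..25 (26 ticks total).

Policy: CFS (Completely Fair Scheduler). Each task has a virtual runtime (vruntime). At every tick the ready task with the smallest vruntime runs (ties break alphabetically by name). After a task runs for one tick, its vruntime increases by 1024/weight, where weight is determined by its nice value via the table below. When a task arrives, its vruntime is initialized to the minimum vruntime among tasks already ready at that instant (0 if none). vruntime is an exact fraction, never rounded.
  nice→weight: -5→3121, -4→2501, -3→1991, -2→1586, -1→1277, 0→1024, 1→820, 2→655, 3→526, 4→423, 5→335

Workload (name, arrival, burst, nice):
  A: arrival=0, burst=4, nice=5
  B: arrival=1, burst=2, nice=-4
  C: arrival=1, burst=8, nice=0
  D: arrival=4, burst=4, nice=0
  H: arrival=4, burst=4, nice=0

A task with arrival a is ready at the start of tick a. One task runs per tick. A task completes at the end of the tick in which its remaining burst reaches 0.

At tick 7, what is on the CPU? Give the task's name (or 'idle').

t=0: vr[A=0] → run A
t=1: vr[A=1024/335 B=1024/335 C=1024/335] → run A
t=2: vr[A=2048/335 B=1024/335 C=1024/335] → run B
t=3: vr[A=2048/335 B=2904064/837835 C=1024/335] → run C
t=4: vr[A=2048/335 B=2904064/837835 C=1359/335 D=2904064/837835 H=2904064/837835] → run B
t=5: vr[A=2048/335 C=1359/335 D=2904064/837835 H=2904064/837835] → run D
t=6: vr[A=2048/335 C=1359/335 D=3741899/837835 H=2904064/837835] → run H
t=7: vr[A=2048/335 C=1359/335 D=3741899/837835 H=3741899/837835] → run C
t=8: vr[A=2048/335 C=1694/335 D=3741899/837835 H=3741899/837835] → run D
t=9: vr[A=2048/335 C=1694/335 D=4579734/837835 H=3741899/837835] → run H
t=10: vr[A=2048/335 C=1694/335 D=4579734/837835 H=4579734/837835] → run C
t=11: vr[A=2048/335 C=2029/335 D=4579734/837835 H=4579734/837835] → run D
t=12: vr[A=2048/335 C=2029/335 D=5417569/837835 H=4579734/837835] → run H
t=13: vr[A=2048/335 C=2029/335 D=5417569/837835 H=5417569/837835] → run C
t=14: vr[A=2048/335 C=2364/335 D=5417569/837835 H=5417569/837835] → run A
t=15: vr[A=3072/335 C=2364/335 D=5417569/837835 H=5417569/837835] → run D
t=16: vr[A=3072/335 C=2364/335 H=5417569/837835] → run H
t=17: vr[A=3072/335 C=2364/335] → run C
t=18: vr[A=3072/335 C=2699/335] → run C
t=19: vr[A=3072/335 C=3034/335] → run C
t=20: vr[A=3072/335 C=3369/335] → run A
t=21: vr[C=3369/335] → run C
t=22: (idle)
t=23: (idle)
t=24: (idle)
t=25: (idle)

running at tick 7 = C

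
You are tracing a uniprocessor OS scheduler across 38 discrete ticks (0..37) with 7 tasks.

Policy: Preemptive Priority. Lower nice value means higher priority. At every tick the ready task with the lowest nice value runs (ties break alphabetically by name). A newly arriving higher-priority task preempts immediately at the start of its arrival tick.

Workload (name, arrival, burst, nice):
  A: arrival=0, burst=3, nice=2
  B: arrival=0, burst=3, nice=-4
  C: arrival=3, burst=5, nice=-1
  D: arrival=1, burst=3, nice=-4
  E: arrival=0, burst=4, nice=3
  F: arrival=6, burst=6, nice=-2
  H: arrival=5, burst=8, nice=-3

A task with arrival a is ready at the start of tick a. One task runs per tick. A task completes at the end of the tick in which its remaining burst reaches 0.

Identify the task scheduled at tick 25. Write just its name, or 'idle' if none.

running at tick 25 = A

t=0: ready={A,B,E} → run B
t=1: ready={A,B,D,E} → run B
t=2: ready={A,B,D,E} → run B
t=3: ready={A,C,D,E} → run D
t=4: ready={A,C,D,E} → run D
t=5: ready={A,C,D,E,H} → run D
t=6: ready={A,C,E,F,H} → run H
t=7: ready={A,C,E,F,H} → run H
t=8: ready={A,C,E,F,H} → run H
t=9: ready={A,C,E,F,H} → run H
t=10: ready={A,C,E,F,H} → run H
t=11: ready={A,C,E,F,H} → run H
t=12: ready={A,C,E,F,H} → run H
t=13: ready={A,C,E,F,H} → run H
t=14: ready={A,C,E,F} → run F
t=15: ready={A,C,E,F} → run F
t=16: ready={A,C,E,F} → run F
t=17: ready={A,C,E,F} → run F
t=18: ready={A,C,E,F} → run F
t=19: ready={A,C,E,F} → run F
t=20: ready={A,C,E} → run C
t=21: ready={A,C,E} → run C
t=22: ready={A,C,E} → run C
t=23: ready={A,C,E} → run C
t=24: ready={A,C,E} → run C
t=25: ready={A,E} → run A
t=26: ready={A,E} → run A
t=27: ready={A,E} → run A
t=28: ready={E} → run E
t=29: ready={E} → run E
t=30: ready={E} → run E
t=31: ready={E} → run E
t=32: (idle)
t=33: (idle)
t=34: (idle)
t=35: (idle)
t=36: (idle)
t=37: (idle)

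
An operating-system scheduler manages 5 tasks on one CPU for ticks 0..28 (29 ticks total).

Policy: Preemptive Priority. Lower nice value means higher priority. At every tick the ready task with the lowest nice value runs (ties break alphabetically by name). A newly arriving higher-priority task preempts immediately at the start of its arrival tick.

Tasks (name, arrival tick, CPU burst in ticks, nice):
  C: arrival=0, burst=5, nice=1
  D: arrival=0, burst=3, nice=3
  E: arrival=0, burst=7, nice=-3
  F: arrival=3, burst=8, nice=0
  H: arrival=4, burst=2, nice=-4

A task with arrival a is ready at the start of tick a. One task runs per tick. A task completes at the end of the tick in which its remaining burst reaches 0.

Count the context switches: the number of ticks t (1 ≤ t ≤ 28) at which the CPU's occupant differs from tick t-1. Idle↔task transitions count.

t=0: ready={C,D,E} → run E
t=1: ready={C,D,E} → run E
t=2: ready={C,D,E} → run E
t=3: ready={C,D,E,F} → run E
t=4: ready={C,D,E,F,H} → run H
t=5: ready={C,D,E,F,H} → run H
t=6: ready={C,D,E,F} → run E
t=7: ready={C,D,E,F} → run E
t=8: ready={C,D,E,F} → run E
t=9: ready={C,D,F} → run F
t=10: ready={C,D,F} → run F
t=11: ready={C,D,F} → run F
t=12: ready={C,D,F} → run F
t=13: ready={C,D,F} → run F
t=14: ready={C,D,F} → run F
t=15: ready={C,D,F} → run F
t=16: ready={C,D,F} → run F
t=17: ready={C,D} → run C
t=18: ready={C,D} → run C
t=19: ready={C,D} → run C
t=20: ready={C,D} → run C
t=21: ready={C,D} → run C
t=22: ready={D} → run D
t=23: ready={D} → run D
t=24: ready={D} → run D
t=25: (idle)
t=26: (idle)
t=27: (idle)
t=28: (idle)

context switches = 6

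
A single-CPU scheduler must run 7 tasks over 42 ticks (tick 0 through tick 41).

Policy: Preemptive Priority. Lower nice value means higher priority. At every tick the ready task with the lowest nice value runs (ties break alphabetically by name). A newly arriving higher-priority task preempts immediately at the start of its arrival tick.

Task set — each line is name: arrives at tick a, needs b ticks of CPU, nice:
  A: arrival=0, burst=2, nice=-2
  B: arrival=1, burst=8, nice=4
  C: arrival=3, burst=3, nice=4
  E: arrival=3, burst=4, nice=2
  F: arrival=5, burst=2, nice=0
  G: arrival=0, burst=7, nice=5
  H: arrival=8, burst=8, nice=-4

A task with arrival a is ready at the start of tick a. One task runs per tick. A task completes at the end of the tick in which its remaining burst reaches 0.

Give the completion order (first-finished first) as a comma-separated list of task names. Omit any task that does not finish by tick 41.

t=0: ready={A,G} → run A
t=1: ready={A,B,G} → run A
t=2: ready={B,G} → run B
t=3: ready={B,C,E,G} → run E
t=4: ready={B,C,E,G} → run E
t=5: ready={B,C,E,F,G} → run F
t=6: ready={B,C,E,F,G} → run F
t=7: ready={B,C,E,G} → run E
t=8: ready={B,C,E,G,H} → run H
t=9: ready={B,C,E,G,H} → run H
t=10: ready={B,C,E,G,H} → run H
t=11: ready={B,C,E,G,H} → run H
t=12: ready={B,C,E,G,H} → run H
t=13: ready={B,C,E,G,H} → run H
t=14: ready={B,C,E,G,H} → run H
t=15: ready={B,C,E,G,H} → run H
t=16: ready={B,C,E,G} → run E
t=17: ready={B,C,G} → run B
t=18: ready={B,C,G} → run B
t=19: ready={B,C,G} → run B
t=20: ready={B,C,G} → run B
t=21: ready={B,C,G} → run B
t=22: ready={B,C,G} → run B
t=23: ready={B,C,G} → run B
t=24: ready={C,G} → run C
t=25: ready={C,G} → run C
t=26: ready={C,G} → run C
t=27: ready={G} → run G
t=28: ready={G} → run G
t=29: ready={G} → run G
t=30: ready={G} → run G
t=31: ready={G} → run G
t=32: ready={G} → run G
t=33: ready={G} → run G
t=34: (idle)
t=35: (idle)
t=36: (idle)
t=37: (idle)
t=38: (idle)
t=39: (idle)
t=40: (idle)
t=41: (idle)

completion order = A, F, H, E, B, C, G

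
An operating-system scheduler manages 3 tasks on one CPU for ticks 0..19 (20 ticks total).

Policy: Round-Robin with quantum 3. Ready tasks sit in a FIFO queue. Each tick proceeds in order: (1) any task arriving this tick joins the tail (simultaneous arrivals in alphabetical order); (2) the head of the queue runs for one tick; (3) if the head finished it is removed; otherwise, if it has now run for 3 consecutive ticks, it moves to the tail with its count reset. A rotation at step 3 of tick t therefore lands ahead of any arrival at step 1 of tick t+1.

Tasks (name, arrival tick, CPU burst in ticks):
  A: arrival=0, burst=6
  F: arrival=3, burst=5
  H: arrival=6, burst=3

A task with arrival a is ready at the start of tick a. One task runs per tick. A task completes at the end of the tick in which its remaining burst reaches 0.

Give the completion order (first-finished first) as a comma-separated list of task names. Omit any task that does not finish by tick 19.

completion order = A, H, F

t=0: queue=[A] q_used=0 → run A
t=1: queue=[A] q_used=1 → run A
t=2: queue=[A] q_used=2 → run A
t=3: queue=[A,F] q_used=0 → run A
t=4: queue=[A,F] q_used=1 → run A
t=5: queue=[A,F] q_used=2 → run A
t=6: queue=[F,H] q_used=0 → run F
t=7: queue=[F,H] q_used=1 → run F
t=8: queue=[F,H] q_used=2 → run F
t=9: queue=[H,F] q_used=0 → run H
t=10: queue=[H,F] q_used=1 → run H
t=11: queue=[H,F] q_used=2 → run H
t=12: queue=[F] q_used=0 → run F
t=13: queue=[F] q_used=1 → run F
t=14: (idle)
t=15: (idle)
t=16: (idle)
t=17: (idle)
t=18: (idle)
t=19: (idle)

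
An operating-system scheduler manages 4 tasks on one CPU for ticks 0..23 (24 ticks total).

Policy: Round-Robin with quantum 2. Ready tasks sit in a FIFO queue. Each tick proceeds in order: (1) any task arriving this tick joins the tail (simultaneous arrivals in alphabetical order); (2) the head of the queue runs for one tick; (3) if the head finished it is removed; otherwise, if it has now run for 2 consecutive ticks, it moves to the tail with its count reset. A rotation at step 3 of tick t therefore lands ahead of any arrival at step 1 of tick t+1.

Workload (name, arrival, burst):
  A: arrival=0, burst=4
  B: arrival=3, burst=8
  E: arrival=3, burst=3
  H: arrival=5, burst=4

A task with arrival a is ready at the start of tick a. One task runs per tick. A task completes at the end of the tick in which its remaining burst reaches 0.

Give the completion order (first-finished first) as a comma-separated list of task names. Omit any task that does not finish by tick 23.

t=0: queue=[A] q_used=0 → run A
t=1: queue=[A] q_used=1 → run A
t=2: queue=[A] q_used=0 → run A
t=3: queue=[A,B,E] q_used=1 → run A
t=4: queue=[B,E] q_used=0 → run B
t=5: queue=[B,E,H] q_used=1 → run B
t=6: queue=[E,H,B] q_used=0 → run E
t=7: queue=[E,H,B] q_used=1 → run E
t=8: queue=[H,B,E] q_used=0 → run H
t=9: queue=[H,B,E] q_used=1 → run H
t=10: queue=[B,E,H] q_used=0 → run B
t=11: queue=[B,E,H] q_used=1 → run B
t=12: queue=[E,H,B] q_used=0 → run E
t=13: queue=[H,B] q_used=0 → run H
t=14: queue=[H,B] q_used=1 → run H
t=15: queue=[B] q_used=0 → run B
t=16: queue=[B] q_used=1 → run B
t=17: queue=[B] q_used=0 → run B
t=18: queue=[B] q_used=1 → run B
t=19: (idle)
t=20: (idle)
t=21: (idle)
t=22: (idle)
t=23: (idle)

completion order = A, E, H, B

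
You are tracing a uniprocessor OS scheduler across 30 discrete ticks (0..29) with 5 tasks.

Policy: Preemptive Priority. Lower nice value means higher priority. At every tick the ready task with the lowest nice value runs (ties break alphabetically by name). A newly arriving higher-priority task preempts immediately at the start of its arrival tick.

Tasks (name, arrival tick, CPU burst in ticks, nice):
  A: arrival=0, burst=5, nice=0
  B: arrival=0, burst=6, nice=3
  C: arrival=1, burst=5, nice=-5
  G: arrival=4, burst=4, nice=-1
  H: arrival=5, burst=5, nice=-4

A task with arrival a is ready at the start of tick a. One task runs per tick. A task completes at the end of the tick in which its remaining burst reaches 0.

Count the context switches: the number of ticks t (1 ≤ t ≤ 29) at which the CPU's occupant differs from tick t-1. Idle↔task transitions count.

context switches = 6

t=0: ready={A,B} → run A
t=1: ready={A,B,C} → run C
t=2: ready={A,B,C} → run C
t=3: ready={A,B,C} → run C
t=4: ready={A,B,C,G} → run C
t=5: ready={A,B,C,G,H} → run C
t=6: ready={A,B,G,H} → run H
t=7: ready={A,B,G,H} → run H
t=8: ready={A,B,G,H} → run H
t=9: ready={A,B,G,H} → run H
t=10: ready={A,B,G,H} → run H
t=11: ready={A,B,G} → run G
t=12: ready={A,B,G} → run G
t=13: ready={A,B,G} → run G
t=14: ready={A,B,G} → run G
t=15: ready={A,B} → run A
t=16: ready={A,B} → run A
t=17: ready={A,B} → run A
t=18: ready={A,B} → run A
t=19: ready={B} → run B
t=20: ready={B} → run B
t=21: ready={B} → run B
t=22: ready={B} → run B
t=23: ready={B} → run B
t=24: ready={B} → run B
t=25: (idle)
t=26: (idle)
t=27: (idle)
t=28: (idle)
t=29: (idle)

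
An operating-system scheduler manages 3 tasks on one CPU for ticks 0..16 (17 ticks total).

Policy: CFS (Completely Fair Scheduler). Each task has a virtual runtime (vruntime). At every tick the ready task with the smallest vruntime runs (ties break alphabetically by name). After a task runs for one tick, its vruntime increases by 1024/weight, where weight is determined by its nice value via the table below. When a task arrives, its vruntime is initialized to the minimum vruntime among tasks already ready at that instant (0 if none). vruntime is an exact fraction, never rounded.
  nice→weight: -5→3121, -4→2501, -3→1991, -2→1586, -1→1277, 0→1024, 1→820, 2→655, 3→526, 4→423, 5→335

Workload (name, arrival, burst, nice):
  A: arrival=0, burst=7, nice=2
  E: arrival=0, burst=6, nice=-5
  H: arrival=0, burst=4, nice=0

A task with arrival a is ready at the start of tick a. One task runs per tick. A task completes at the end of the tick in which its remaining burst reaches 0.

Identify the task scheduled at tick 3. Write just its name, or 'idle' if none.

running at tick 3 = E

t=0: vr[A=0 E=0 H=0] → run A
t=1: vr[A=1024/655 E=0 H=0] → run E
t=2: vr[A=1024/655 E=1024/3121 H=0] → run H
t=3: vr[A=1024/655 E=1024/3121 H=1] → run E
t=4: vr[A=1024/655 E=2048/3121 H=1] → run E
t=5: vr[A=1024/655 E=3072/3121 H=1] → run E
t=6: vr[A=1024/655 E=4096/3121 H=1] → run H
t=7: vr[A=1024/655 E=4096/3121 H=2] → run E
t=8: vr[A=1024/655 E=5120/3121 H=2] → run A
t=9: vr[A=2048/655 E=5120/3121 H=2] → run E
t=10: vr[A=2048/655 H=2] → run H
t=11: vr[A=2048/655 H=3] → run H
t=12: vr[A=2048/655] → run A
t=13: vr[A=3072/655] → run A
t=14: vr[A=4096/655] → run A
t=15: vr[A=1024/131] → run A
t=16: vr[A=6144/655] → run A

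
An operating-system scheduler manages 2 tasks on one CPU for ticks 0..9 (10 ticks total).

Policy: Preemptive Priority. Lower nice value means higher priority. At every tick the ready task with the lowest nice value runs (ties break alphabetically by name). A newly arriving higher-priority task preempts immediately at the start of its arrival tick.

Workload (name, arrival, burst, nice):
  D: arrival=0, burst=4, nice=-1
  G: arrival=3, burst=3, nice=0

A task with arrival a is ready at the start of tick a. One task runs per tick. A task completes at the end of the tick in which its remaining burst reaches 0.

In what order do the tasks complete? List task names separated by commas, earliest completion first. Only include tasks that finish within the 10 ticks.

t=0: ready={D} → run D
t=1: ready={D} → run D
t=2: ready={D} → run D
t=3: ready={D,G} → run D
t=4: ready={G} → run G
t=5: ready={G} → run G
t=6: ready={G} → run G
t=7: (idle)
t=8: (idle)
t=9: (idle)

completion order = D, G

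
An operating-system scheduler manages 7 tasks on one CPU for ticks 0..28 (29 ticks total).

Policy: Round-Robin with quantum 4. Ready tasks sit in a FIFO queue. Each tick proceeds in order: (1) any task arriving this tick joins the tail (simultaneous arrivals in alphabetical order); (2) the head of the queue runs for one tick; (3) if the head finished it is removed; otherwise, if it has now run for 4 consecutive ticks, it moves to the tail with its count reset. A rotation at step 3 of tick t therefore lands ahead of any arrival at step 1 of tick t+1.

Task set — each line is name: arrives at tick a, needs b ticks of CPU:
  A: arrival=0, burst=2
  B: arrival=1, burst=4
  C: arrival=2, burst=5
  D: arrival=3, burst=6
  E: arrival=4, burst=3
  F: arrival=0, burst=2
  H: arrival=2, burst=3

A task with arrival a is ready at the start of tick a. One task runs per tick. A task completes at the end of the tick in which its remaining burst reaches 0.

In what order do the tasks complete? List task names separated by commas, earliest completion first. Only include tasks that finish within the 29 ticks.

t=0: queue=[A,F] q_used=0 → run A
t=1: queue=[A,F,B] q_used=1 → run A
t=2: queue=[F,B,C,H] q_used=0 → run F
t=3: queue=[F,B,C,H,D] q_used=1 → run F
t=4: queue=[B,C,H,D,E] q_used=0 → run B
t=5: queue=[B,C,H,D,E] q_used=1 → run B
t=6: queue=[B,C,H,D,E] q_used=2 → run B
t=7: queue=[B,C,H,D,E] q_used=3 → run B
t=8: queue=[C,H,D,E] q_used=0 → run C
t=9: queue=[C,H,D,E] q_used=1 → run C
t=10: queue=[C,H,D,E] q_used=2 → run C
t=11: queue=[C,H,D,E] q_used=3 → run C
t=12: queue=[H,D,E,C] q_used=0 → run H
t=13: queue=[H,D,E,C] q_used=1 → run H
t=14: queue=[H,D,E,C] q_used=2 → run H
t=15: queue=[D,E,C] q_used=0 → run D
t=16: queue=[D,E,C] q_used=1 → run D
t=17: queue=[D,E,C] q_used=2 → run D
t=18: queue=[D,E,C] q_used=3 → run D
t=19: queue=[E,C,D] q_used=0 → run E
t=20: queue=[E,C,D] q_used=1 → run E
t=21: queue=[E,C,D] q_used=2 → run E
t=22: queue=[C,D] q_used=0 → run C
t=23: queue=[D] q_used=0 → run D
t=24: queue=[D] q_used=1 → run D
t=25: (idle)
t=26: (idle)
t=27: (idle)
t=28: (idle)

completion order = A, F, B, H, E, C, D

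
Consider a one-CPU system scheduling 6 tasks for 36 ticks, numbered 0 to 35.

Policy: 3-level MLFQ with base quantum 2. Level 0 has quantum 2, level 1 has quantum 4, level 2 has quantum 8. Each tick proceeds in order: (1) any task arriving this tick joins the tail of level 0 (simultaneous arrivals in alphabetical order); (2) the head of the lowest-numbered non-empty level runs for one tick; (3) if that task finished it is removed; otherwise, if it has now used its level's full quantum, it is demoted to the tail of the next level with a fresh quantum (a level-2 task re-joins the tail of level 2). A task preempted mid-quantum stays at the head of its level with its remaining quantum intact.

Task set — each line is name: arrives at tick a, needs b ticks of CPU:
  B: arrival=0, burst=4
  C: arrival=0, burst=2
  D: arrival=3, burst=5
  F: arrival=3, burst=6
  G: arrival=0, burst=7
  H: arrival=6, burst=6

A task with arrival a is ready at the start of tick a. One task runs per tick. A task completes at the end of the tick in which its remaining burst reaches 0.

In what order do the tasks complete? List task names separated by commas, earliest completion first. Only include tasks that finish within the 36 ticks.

t=0: L0/L1/L2 = BCG/-/- → run B
t=1: L0/L1/L2 = BCG/-/- → run B
t=2: L0/L1/L2 = CG/B/- → run C
t=3: L0/L1/L2 = CGDF/B/- → run C
t=4: L0/L1/L2 = GDF/B/- → run G
t=5: L0/L1/L2 = GDF/B/- → run G
t=6: L0/L1/L2 = DFH/BG/- → run D
t=7: L0/L1/L2 = DFH/BG/- → run D
t=8: L0/L1/L2 = FH/BGD/- → run F
t=9: L0/L1/L2 = FH/BGD/- → run F
t=10: L0/L1/L2 = H/BGDF/- → run H
t=11: L0/L1/L2 = H/BGDF/- → run H
t=12: L0/L1/L2 = -/BGDFH/- → run B
t=13: L0/L1/L2 = -/BGDFH/- → run B
t=14: L0/L1/L2 = -/GDFH/- → run G
t=15: L0/L1/L2 = -/GDFH/- → run G
t=16: L0/L1/L2 = -/GDFH/- → run G
t=17: L0/L1/L2 = -/GDFH/- → run G
t=18: L0/L1/L2 = -/DFH/G → run D
t=19: L0/L1/L2 = -/DFH/G → run D
t=20: L0/L1/L2 = -/DFH/G → run D
t=21: L0/L1/L2 = -/FH/G → run F
t=22: L0/L1/L2 = -/FH/G → run F
t=23: L0/L1/L2 = -/FH/G → run F
t=24: L0/L1/L2 = -/FH/G → run F
t=25: L0/L1/L2 = -/H/G → run H
t=26: L0/L1/L2 = -/H/G → run H
t=27: L0/L1/L2 = -/H/G → run H
t=28: L0/L1/L2 = -/H/G → run H
t=29: L0/L1/L2 = -/-/G → run G
t=30: (idle)
t=31: (idle)
t=32: (idle)
t=33: (idle)
t=34: (idle)
t=35: (idle)

completion order = C, B, D, F, H, G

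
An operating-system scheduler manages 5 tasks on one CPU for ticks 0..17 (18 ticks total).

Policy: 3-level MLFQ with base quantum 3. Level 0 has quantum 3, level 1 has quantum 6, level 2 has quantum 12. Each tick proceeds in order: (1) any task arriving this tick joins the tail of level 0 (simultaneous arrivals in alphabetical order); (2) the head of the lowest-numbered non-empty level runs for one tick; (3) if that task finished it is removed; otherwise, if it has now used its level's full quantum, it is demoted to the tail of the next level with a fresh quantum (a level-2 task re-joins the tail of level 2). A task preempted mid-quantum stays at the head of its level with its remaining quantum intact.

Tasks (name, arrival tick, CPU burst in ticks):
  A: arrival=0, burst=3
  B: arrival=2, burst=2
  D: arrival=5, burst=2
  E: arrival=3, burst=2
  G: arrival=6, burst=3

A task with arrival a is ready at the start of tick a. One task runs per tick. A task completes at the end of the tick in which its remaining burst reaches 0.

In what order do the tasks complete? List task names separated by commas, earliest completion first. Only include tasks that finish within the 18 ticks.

completion order = A, B, E, D, G

t=0: L0/L1/L2 = A/-/- → run A
t=1: L0/L1/L2 = A/-/- → run A
t=2: L0/L1/L2 = AB/-/- → run A
t=3: L0/L1/L2 = BE/-/- → run B
t=4: L0/L1/L2 = BE/-/- → run B
t=5: L0/L1/L2 = ED/-/- → run E
t=6: L0/L1/L2 = EDG/-/- → run E
t=7: L0/L1/L2 = DG/-/- → run D
t=8: L0/L1/L2 = DG/-/- → run D
t=9: L0/L1/L2 = G/-/- → run G
t=10: L0/L1/L2 = G/-/- → run G
t=11: L0/L1/L2 = G/-/- → run G
t=12: (idle)
t=13: (idle)
t=14: (idle)
t=15: (idle)
t=16: (idle)
t=17: (idle)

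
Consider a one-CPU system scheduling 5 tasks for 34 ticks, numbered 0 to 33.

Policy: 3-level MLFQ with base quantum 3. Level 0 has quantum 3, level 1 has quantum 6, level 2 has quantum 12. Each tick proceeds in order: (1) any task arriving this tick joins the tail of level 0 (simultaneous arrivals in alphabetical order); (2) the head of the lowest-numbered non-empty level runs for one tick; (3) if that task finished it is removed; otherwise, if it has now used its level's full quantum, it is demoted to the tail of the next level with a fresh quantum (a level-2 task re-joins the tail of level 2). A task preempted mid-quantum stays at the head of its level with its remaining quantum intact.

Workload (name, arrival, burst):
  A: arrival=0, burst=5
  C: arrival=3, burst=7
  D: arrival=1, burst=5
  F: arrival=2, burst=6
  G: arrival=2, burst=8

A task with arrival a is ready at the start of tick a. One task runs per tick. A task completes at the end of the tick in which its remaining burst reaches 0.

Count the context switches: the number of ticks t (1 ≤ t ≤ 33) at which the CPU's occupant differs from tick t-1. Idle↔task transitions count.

context switches = 10

t=0: L0/L1/L2 = A/-/- → run A
t=1: L0/L1/L2 = AD/-/- → run A
t=2: L0/L1/L2 = ADFG/-/- → run A
t=3: L0/L1/L2 = DFGC/A/- → run D
t=4: L0/L1/L2 = DFGC/A/- → run D
t=5: L0/L1/L2 = DFGC/A/- → run D
t=6: L0/L1/L2 = FGC/AD/- → run F
t=7: L0/L1/L2 = FGC/AD/- → run F
t=8: L0/L1/L2 = FGC/AD/- → run F
t=9: L0/L1/L2 = GC/ADF/- → run G
t=10: L0/L1/L2 = GC/ADF/- → run G
t=11: L0/L1/L2 = GC/ADF/- → run G
t=12: L0/L1/L2 = C/ADFG/- → run C
t=13: L0/L1/L2 = C/ADFG/- → run C
t=14: L0/L1/L2 = C/ADFG/- → run C
t=15: L0/L1/L2 = -/ADFGC/- → run A
t=16: L0/L1/L2 = -/ADFGC/- → run A
t=17: L0/L1/L2 = -/DFGC/- → run D
t=18: L0/L1/L2 = -/DFGC/- → run D
t=19: L0/L1/L2 = -/FGC/- → run F
t=20: L0/L1/L2 = -/FGC/- → run F
t=21: L0/L1/L2 = -/FGC/- → run F
t=22: L0/L1/L2 = -/GC/- → run G
t=23: L0/L1/L2 = -/GC/- → run G
t=24: L0/L1/L2 = -/GC/- → run G
t=25: L0/L1/L2 = -/GC/- → run G
t=26: L0/L1/L2 = -/GC/- → run G
t=27: L0/L1/L2 = -/C/- → run C
t=28: L0/L1/L2 = -/C/- → run C
t=29: L0/L1/L2 = -/C/- → run C
t=30: L0/L1/L2 = -/C/- → run C
t=31: (idle)
t=32: (idle)
t=33: (idle)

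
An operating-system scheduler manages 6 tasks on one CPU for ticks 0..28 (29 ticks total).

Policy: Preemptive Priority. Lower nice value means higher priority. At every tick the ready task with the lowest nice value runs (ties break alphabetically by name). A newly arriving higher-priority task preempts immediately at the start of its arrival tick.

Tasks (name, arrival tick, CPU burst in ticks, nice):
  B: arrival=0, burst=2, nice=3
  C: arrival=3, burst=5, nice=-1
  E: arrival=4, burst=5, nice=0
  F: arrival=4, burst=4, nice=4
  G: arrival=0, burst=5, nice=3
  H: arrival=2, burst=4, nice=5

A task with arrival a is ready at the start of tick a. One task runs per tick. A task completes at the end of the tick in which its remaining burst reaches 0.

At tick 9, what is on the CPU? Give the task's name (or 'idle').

running at tick 9 = E

t=0: ready={B,G} → run B
t=1: ready={B,G} → run B
t=2: ready={G,H} → run G
t=3: ready={C,G,H} → run C
t=4: ready={C,E,F,G,H} → run C
t=5: ready={C,E,F,G,H} → run C
t=6: ready={C,E,F,G,H} → run C
t=7: ready={C,E,F,G,H} → run C
t=8: ready={E,F,G,H} → run E
t=9: ready={E,F,G,H} → run E
t=10: ready={E,F,G,H} → run E
t=11: ready={E,F,G,H} → run E
t=12: ready={E,F,G,H} → run E
t=13: ready={F,G,H} → run G
t=14: ready={F,G,H} → run G
t=15: ready={F,G,H} → run G
t=16: ready={F,G,H} → run G
t=17: ready={F,H} → run F
t=18: ready={F,H} → run F
t=19: ready={F,H} → run F
t=20: ready={F,H} → run F
t=21: ready={H} → run H
t=22: ready={H} → run H
t=23: ready={H} → run H
t=24: ready={H} → run H
t=25: (idle)
t=26: (idle)
t=27: (idle)
t=28: (idle)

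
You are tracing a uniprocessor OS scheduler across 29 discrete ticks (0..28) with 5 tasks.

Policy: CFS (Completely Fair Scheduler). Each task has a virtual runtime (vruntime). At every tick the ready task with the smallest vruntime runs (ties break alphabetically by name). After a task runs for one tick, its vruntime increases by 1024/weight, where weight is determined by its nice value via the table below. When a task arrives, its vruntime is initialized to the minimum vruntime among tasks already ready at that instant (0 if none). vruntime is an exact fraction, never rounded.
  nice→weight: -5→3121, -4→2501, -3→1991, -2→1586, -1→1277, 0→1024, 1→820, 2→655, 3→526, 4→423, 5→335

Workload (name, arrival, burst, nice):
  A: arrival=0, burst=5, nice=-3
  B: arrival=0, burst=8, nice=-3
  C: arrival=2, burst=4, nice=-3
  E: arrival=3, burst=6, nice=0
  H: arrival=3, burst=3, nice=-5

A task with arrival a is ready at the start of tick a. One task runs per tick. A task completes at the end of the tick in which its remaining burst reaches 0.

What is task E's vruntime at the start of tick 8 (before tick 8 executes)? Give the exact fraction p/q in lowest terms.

vruntime(E, start of tick 8) = 3015/1991

t=0: vr[A=0 B=0] → run A
t=1: vr[A=1024/1991 B=0] → run B
t=2: vr[A=1024/1991 B=1024/1991 C=1024/1991] → run A
t=3: vr[A=2048/1991 B=1024/1991 C=1024/1991 E=1024/1991 H=1024/1991] → run B
t=4: vr[A=2048/1991 B=2048/1991 C=1024/1991 E=1024/1991 H=1024/1991] → run C
t=5: vr[A=2048/1991 B=2048/1991 C=2048/1991 E=1024/1991 H=1024/1991] → run E
t=6: vr[A=2048/1991 B=2048/1991 C=2048/1991 E=3015/1991 H=1024/1991] → run H
t=7: vr[A=2048/1991 B=2048/1991 C=2048/1991 E=3015/1991 H=5234688/6213911] → run H
t=8: vr[A=2048/1991 B=2048/1991 C=2048/1991 E=3015/1991 H=7273472/6213911] → run A
t=9: vr[A=3072/1991 B=2048/1991 C=2048/1991 E=3015/1991 H=7273472/6213911] → run B
t=10: vr[A=3072/1991 B=3072/1991 C=2048/1991 E=3015/1991 H=7273472/6213911] → run C
t=11: vr[A=3072/1991 B=3072/1991 C=3072/1991 E=3015/1991 H=7273472/6213911] → run H
t=12: vr[A=3072/1991 B=3072/1991 C=3072/1991 E=3015/1991] → run E
t=13: vr[A=3072/1991 B=3072/1991 C=3072/1991 E=5006/1991] → run A
t=14: vr[A=4096/1991 B=3072/1991 C=3072/1991 E=5006/1991] → run B
t=15: vr[A=4096/1991 B=4096/1991 C=3072/1991 E=5006/1991] → run C
t=16: vr[A=4096/1991 B=4096/1991 C=4096/1991 E=5006/1991] → run A
t=17: vr[B=4096/1991 C=4096/1991 E=5006/1991] → run B
t=18: vr[B=5120/1991 C=4096/1991 E=5006/1991] → run C
t=19: vr[B=5120/1991 E=5006/1991] → run E
t=20: vr[B=5120/1991 E=6997/1991] → run B
t=21: vr[B=6144/1991 E=6997/1991] → run B
t=22: vr[B=7168/1991 E=6997/1991] → run E
t=23: vr[B=7168/1991 E=8988/1991] → run B
t=24: vr[E=8988/1991] → run E
t=25: vr[E=10979/1991] → run E
t=26: (idle)
t=27: (idle)
t=28: (idle)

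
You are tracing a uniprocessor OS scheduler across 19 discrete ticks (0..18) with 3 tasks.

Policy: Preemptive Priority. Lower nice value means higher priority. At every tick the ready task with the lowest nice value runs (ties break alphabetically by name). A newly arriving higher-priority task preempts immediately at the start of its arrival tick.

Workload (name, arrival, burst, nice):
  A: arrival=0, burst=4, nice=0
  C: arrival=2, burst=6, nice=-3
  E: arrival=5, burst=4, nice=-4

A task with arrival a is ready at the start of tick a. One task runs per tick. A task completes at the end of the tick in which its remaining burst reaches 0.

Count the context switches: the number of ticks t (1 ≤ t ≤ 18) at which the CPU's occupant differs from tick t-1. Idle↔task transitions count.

context switches = 5

t=0: ready={A} → run A
t=1: ready={A} → run A
t=2: ready={A,C} → run C
t=3: ready={A,C} → run C
t=4: ready={A,C} → run C
t=5: ready={A,C,E} → run E
t=6: ready={A,C,E} → run E
t=7: ready={A,C,E} → run E
t=8: ready={A,C,E} → run E
t=9: ready={A,C} → run C
t=10: ready={A,C} → run C
t=11: ready={A,C} → run C
t=12: ready={A} → run A
t=13: ready={A} → run A
t=14: (idle)
t=15: (idle)
t=16: (idle)
t=17: (idle)
t=18: (idle)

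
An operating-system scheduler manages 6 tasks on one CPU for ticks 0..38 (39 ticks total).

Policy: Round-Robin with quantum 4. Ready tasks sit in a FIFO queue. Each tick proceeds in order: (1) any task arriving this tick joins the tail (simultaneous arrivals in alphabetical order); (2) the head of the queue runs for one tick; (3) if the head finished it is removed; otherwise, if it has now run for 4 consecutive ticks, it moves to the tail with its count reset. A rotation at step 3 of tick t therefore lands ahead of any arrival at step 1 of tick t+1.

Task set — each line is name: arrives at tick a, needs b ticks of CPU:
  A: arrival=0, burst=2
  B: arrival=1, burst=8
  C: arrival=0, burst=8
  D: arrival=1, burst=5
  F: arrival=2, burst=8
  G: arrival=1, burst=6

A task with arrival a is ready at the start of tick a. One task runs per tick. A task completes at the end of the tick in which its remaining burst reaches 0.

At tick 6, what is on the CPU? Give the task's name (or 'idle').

running at tick 6 = B

t=0: queue=[A,C] q_used=0 → run A
t=1: queue=[A,C,B,D,G] q_used=1 → run A
t=2: queue=[C,B,D,G,F] q_used=0 → run C
t=3: queue=[C,B,D,G,F] q_used=1 → run C
t=4: queue=[C,B,D,G,F] q_used=2 → run C
t=5: queue=[C,B,D,G,F] q_used=3 → run C
t=6: queue=[B,D,G,F,C] q_used=0 → run B
t=7: queue=[B,D,G,F,C] q_used=1 → run B
t=8: queue=[B,D,G,F,C] q_used=2 → run B
t=9: queue=[B,D,G,F,C] q_used=3 → run B
t=10: queue=[D,G,F,C,B] q_used=0 → run D
t=11: queue=[D,G,F,C,B] q_used=1 → run D
t=12: queue=[D,G,F,C,B] q_used=2 → run D
t=13: queue=[D,G,F,C,B] q_used=3 → run D
t=14: queue=[G,F,C,B,D] q_used=0 → run G
t=15: queue=[G,F,C,B,D] q_used=1 → run G
t=16: queue=[G,F,C,B,D] q_used=2 → run G
t=17: queue=[G,F,C,B,D] q_used=3 → run G
t=18: queue=[F,C,B,D,G] q_used=0 → run F
t=19: queue=[F,C,B,D,G] q_used=1 → run F
t=20: queue=[F,C,B,D,G] q_used=2 → run F
t=21: queue=[F,C,B,D,G] q_used=3 → run F
t=22: queue=[C,B,D,G,F] q_used=0 → run C
t=23: queue=[C,B,D,G,F] q_used=1 → run C
t=24: queue=[C,B,D,G,F] q_used=2 → run C
t=25: queue=[C,B,D,G,F] q_used=3 → run C
t=26: queue=[B,D,G,F] q_used=0 → run B
t=27: queue=[B,D,G,F] q_used=1 → run B
t=28: queue=[B,D,G,F] q_used=2 → run B
t=29: queue=[B,D,G,F] q_used=3 → run B
t=30: queue=[D,G,F] q_used=0 → run D
t=31: queue=[G,F] q_used=0 → run G
t=32: queue=[G,F] q_used=1 → run G
t=33: queue=[F] q_used=0 → run F
t=34: queue=[F] q_used=1 → run F
t=35: queue=[F] q_used=2 → run F
t=36: queue=[F] q_used=3 → run F
t=37: (idle)
t=38: (idle)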